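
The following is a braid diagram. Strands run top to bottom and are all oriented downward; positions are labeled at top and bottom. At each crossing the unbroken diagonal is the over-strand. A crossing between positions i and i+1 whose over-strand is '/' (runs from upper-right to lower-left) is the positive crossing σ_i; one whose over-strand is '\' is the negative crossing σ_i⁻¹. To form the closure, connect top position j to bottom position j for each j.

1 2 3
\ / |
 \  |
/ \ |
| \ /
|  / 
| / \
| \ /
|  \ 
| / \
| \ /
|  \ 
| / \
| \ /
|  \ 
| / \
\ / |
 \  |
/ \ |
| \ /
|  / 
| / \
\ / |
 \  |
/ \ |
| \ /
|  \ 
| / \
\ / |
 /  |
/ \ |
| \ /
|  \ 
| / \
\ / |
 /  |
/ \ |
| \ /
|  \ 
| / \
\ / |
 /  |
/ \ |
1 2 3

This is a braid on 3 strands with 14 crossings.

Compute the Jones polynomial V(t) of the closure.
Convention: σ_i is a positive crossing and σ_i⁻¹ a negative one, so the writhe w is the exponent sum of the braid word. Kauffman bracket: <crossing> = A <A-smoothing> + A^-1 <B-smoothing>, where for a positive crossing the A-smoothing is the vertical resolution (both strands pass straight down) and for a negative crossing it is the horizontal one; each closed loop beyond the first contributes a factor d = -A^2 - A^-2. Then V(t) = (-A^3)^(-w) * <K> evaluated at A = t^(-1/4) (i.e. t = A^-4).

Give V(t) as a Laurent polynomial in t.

Reading the diagram top to bottom ('/'-over between positions i,i+1 = s_i, '\'-over = s_i^-1): braid word = s1^-1 s2 s2^-1 s2^-1 s2^-1 s1^-1 s2 s1^-1 s2^-1 s1 s2^-1 s1 s2^-1 s1.
The presented braid s1^-1 s2 s2^-1 s2^-1 s2^-1 s1^-1 s2 s1^-1 s2^-1 s1 s2^-1 s1 s2^-1 s1 on 3 strands reduces by inverse Markov moves (closure unchanged at each step):
  Deconjugate: the word is γ·β·γ⁻¹ with γ = s1^-1 s2 (prefix) and γ⁻¹ = s2^-1 s1 (suffix); strip both.
Reduced to β = s2^-1 s2^-1 s2^-1 s1^-1 s2 s1^-1 s2^-1 s1 s2^-1 s1 on 3 strands, 10 crossings.
Compute on β:
Braid: s2^-1 s2^-1 s2^-1 s1^-1 s2 s1^-1 s2^-1 s1 s2^-1 s1 on 3 strands, 10 crossings.
Writhe w = (#positive) - (#negative) = 3 - 7 = -4.
State-sum expansion of <K>. There are 2^10 = 1024 states.
Smooth each crossing (0=||, 1=⌣⌢); contribution A^(Σ sign_k(1-2s_k)) * d^(L-1).
Tabulate the states by total A-exponent and number of loops L (A-exp: L × count):
  A^10: L=6 ×1
  A^8: L=5 ×10
  A^6: L=4 ×41, L=6 ×4
  A^4: L=3 ×88, L=5 ×31, L=7 ×1
  A^2: L=2 ×102, L=4 ×99, L=6 ×9
  A^0: L=1 ×54, L=3 ×162, L=5 ×36
  A^-2: L=2 ×134, L=4 ×74, L=6 ×2
  A^-4: L=1 ×30, L=3 ×82, L=5 ×8
  A^-6: L=2 ×32, L=4 ×13
  A^-8: L=1 ×3, L=3 ×7
  A^-10: L=2 ×1
Each group contributes A^e * Σ count * d^(L-1):
Powers of d = -A^2 - A^-2: d^2 = A^4 + 2 + A^-4; d^3 = -A^6 - 3*A^2 - 3*A^-2 - A^-6; d^4 = A^8 + 4*A^4 + 6 + 4*A^-4 + A^-8; d^5 = -A^10 - 5*A^6 - 10*A^2 - 10*A^-2 - 5*A^-6 - A^-10; d^6 = A^12 + 6*A^8 + 15*A^4 + 20 + 15*A^-4 + 6*A^-8 + A^-12.
  A^10 * (d^5) = -A^20 - 5*A^16 - 10*A^12 - 10*A^8 - 5*A^4 - 1
  A^8 * (10*d^4) = 10*A^16 + 40*A^12 + 60*A^8 + 40*A^4 + 10
  A^6 * (41*d^3 + 4*d^5) = -4*A^16 - 61*A^12 - 163*A^8 - 163*A^4 - 61 - 4*A^-4
  A^4 * (88*d^2 + 31*d^4 + d^6) = A^16 + 37*A^12 + 227*A^8 + 382*A^4 + 227 + 37*A^-4 + A^-8
  A^2 * (102*d + 99*d^3 + 9*d^5) = -9*A^12 - 144*A^8 - 489*A^4 - 489 - 144*A^-4 - 9*A^-8
  A^0 * (54 + 162*d^2 + 36*d^4) = 36*A^8 + 306*A^4 + 594 + 306*A^-4 + 36*A^-8
  A^-2 * (134*d + 74*d^3 + 2*d^5) = -2*A^8 - 84*A^4 - 376 - 376*A^-4 - 84*A^-8 - 2*A^-12
  A^-4 * (30 + 82*d^2 + 8*d^4) = 8*A^4 + 114 + 242*A^-4 + 114*A^-8 + 8*A^-12
  A^-6 * (32*d + 13*d^3) = -13 - 71*A^-4 - 71*A^-8 - 13*A^-12
  A^-8 * (3 + 7*d^2) = 7*A^-4 + 17*A^-8 + 7*A^-12
  A^-10 * (d) = -A^-8 - A^-12
Summing the groups: <K> = -A^20 + 2*A^16 - 3*A^12 + 4*A^8 - 5*A^4 + 5 - 3*A^-4 + 3*A^-8 - A^-12
Normalise by the writhe: (-A^3)^(-w) = (-A^3)^(4) = A^12, so f(A) = A^12 * <K> = -A^32 + 2*A^28 - 3*A^24 + 4*A^20 - 5*A^16 + 5*A^12 - 3*A^8 + 3*A^4 - 1.
Substitute A = t^(-1/4), i.e. A^e → t^(-e/4): V(t) = -1 + 3*t^-1 - 3*t^-2 + 5*t^-3 - 5*t^-4 + 4*t^-5 - 3*t^-6 + 2*t^-7 - t^-8

Answer: -1 + 3*t^-1 - 3*t^-2 + 5*t^-3 - 5*t^-4 + 4*t^-5 - 3*t^-6 + 2*t^-7 - t^-8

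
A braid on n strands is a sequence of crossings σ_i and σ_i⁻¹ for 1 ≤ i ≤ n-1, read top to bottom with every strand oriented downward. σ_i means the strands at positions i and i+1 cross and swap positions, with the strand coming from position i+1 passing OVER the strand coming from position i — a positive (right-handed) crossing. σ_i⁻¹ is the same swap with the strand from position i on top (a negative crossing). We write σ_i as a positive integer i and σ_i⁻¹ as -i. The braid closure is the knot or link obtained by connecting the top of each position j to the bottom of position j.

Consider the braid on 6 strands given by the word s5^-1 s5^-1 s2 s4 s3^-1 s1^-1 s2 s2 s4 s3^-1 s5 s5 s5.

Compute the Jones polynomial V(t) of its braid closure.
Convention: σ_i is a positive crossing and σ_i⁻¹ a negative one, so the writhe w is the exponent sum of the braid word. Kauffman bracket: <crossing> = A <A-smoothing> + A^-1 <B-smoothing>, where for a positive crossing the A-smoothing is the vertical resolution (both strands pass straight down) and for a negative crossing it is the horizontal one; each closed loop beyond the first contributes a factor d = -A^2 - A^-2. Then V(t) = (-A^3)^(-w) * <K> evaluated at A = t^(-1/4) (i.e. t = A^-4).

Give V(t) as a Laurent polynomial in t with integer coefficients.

-t^6 + 2*t^5 - 3*t^4 + 4*t^3 - 3*t^2 + 3*t - 2 + t^-1

Derivation:
The presented braid s5^-1 s5^-1 s2 s4 s3^-1 s1^-1 s2 s2 s4 s3^-1 s5 s5 s5 on 6 strands reduces by inverse Markov moves (closure unchanged at each step):
  Deconjugate: the word is γ·β·γ⁻¹ with γ = s5^-1 s5^-1 (prefix) and γ⁻¹ = s5 s5 (suffix); strip both.
  Destabilize: the word has the form β·s5 where s5 occurs only as the final letter (β ∈ B_5); drop it and the last strand → 5 strands.
Reduced to β = s2 s4 s3^-1 s1^-1 s2 s2 s4 s3^-1 on 5 strands, 8 crossings.
Compute on β:
Braid: s2 s4 s3^-1 s1^-1 s2 s2 s4 s3^-1 on 5 strands, 8 crossings.
Writhe w = (#positive) - (#negative) = 5 - 3 = 2.
Computing the Kauffman bracket via state sum. There are 2^8 = 256 states.
Each crossing splits two ways (0=vertical, 1=horizontal). The state's weight is A^(#A-smoothings - #B-smoothings) * d^(loops - 1).
Tabulate the states by total A-exponent and number of loops L (A-exp: L × count):
  A^8: L=4 ×1
  A^6: L=3 ×7, L=5 ×1
  A^4: L=2 ×19, L=4 ×9
  A^2: L=1 ×19, L=3 ×35, L=5 ×2
  A^0: L=2 ×48, L=4 ×22
  A^-2: L=3 ×49, L=5 ×7
  A^-4: L=4 ×27, L=6 ×1
  A^-6: L=5 ×8
  A^-8: L=6 ×1
Each group contributes A^e * Σ count * d^(L-1):
Powers of d = -A^2 - A^-2: d^2 = A^4 + 2 + A^-4; d^3 = -A^6 - 3*A^2 - 3*A^-2 - A^-6; d^4 = A^8 + 4*A^4 + 6 + 4*A^-4 + A^-8; d^5 = -A^10 - 5*A^6 - 10*A^2 - 10*A^-2 - 5*A^-6 - A^-10.
  A^8 * (d^3) = -A^14 - 3*A^10 - 3*A^6 - A^2
  A^6 * (7*d^2 + d^4) = A^14 + 11*A^10 + 20*A^6 + 11*A^2 + A^-2
  A^4 * (19*d + 9*d^3) = -9*A^10 - 46*A^6 - 46*A^2 - 9*A^-2
  A^2 * (19 + 35*d^2 + 2*d^4) = 2*A^10 + 43*A^6 + 101*A^2 + 43*A^-2 + 2*A^-6
  A^0 * (48*d + 22*d^3) = -22*A^6 - 114*A^2 - 114*A^-2 - 22*A^-6
  A^-2 * (49*d^2 + 7*d^4) = 7*A^6 + 77*A^2 + 140*A^-2 + 77*A^-6 + 7*A^-10
  A^-4 * (27*d^3 + d^5) = -A^6 - 32*A^2 - 91*A^-2 - 91*A^-6 - 32*A^-10 - A^-14
  A^-6 * (8*d^4) = 8*A^2 + 32*A^-2 + 48*A^-6 + 32*A^-10 + 8*A^-14
  A^-8 * (d^5) = -A^2 - 5*A^-2 - 10*A^-6 - 10*A^-10 - 5*A^-14 - A^-18
Summing the groups: <K> = A^10 - 2*A^6 + 3*A^2 - 3*A^-2 + 4*A^-6 - 3*A^-10 + 2*A^-14 - A^-18
Normalise by the writhe: (-A^3)^(-w) = (-A^3)^(-2) = A^-6, so f(A) = A^-6 * <K> = A^4 - 2 + 3*A^-4 - 3*A^-8 + 4*A^-12 - 3*A^-16 + 2*A^-20 - A^-24.
Substitute A = t^(-1/4), i.e. A^e → t^(-e/4): V(t) = -t^6 + 2*t^5 - 3*t^4 + 4*t^3 - 3*t^2 + 3*t - 2 + t^-1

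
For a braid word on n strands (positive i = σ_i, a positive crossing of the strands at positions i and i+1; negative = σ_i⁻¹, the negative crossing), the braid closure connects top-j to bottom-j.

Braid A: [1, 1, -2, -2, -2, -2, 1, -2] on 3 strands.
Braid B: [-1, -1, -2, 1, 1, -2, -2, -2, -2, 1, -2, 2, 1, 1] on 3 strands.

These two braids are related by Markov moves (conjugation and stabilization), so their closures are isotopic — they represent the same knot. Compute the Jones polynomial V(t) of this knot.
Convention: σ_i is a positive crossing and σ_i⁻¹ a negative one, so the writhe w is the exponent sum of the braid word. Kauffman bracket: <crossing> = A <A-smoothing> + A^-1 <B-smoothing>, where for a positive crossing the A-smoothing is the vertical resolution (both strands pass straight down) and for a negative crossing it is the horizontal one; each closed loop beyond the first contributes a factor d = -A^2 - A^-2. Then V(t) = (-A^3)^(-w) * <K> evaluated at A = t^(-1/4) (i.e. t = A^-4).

-t^2 + 2*t - 2 + 4*t^-1 - 4*t^-2 + 4*t^-3 - 3*t^-4 + 2*t^-5 - t^-6

Derivation:
Markov-equivalent braids have isotopic closures, hence identical knot invariants. Strip the Markov moves from each word to reach a common short braid β, then compute V(t) once on β.
Braid A: s1 s1 s2^-1 s2^-1 s2^-1 s2^-1 s1 s2^-1 on 3 strands has no conjugating prefix/suffix or stabilization to strip; take β = s1 s1 s2^-1 s2^-1 s2^-1 s2^-1 s1 s2^-1.
Braid B: s1^-1 s1^-1 s2^-1 s1 s1 s2^-1 s2^-1 s2^-1 s2^-1 s1 s2^-1 s2 s1 s1 on 3 strands reduces by inverse Markov moves (closure unchanged at each step):
  Deconjugate: the word is γ·β·γ⁻¹ with γ = s1^-1 (prefix) and γ⁻¹ = s1 (suffix); strip both.
  Deconjugate: the word is γ·β·γ⁻¹ with γ = s1^-1 s2^-1 (prefix) and γ⁻¹ = s2 s1 (suffix); strip both.
Reduced to β = s1 s1 s2^-1 s2^-1 s2^-1 s2^-1 s1 s2^-1 on 3 strands, 8 crossings.
Both give the same β = s1 s1 s2^-1 s2^-1 s2^-1 s2^-1 s1 s2^-1 on 3 strands, so one state sum suffices:
Braid: s1 s1 s2^-1 s2^-1 s2^-1 s2^-1 s1 s2^-1 on 3 strands, 8 crossings.
Writhe w = (#positive) - (#negative) = 3 - 5 = -2.
Enumerate smoothing states for the bracket polynomial. There are 2^8 = 256 states.
Smooth each crossing (0=||, 1=⌣⌢); contribution A^(Σ sign_k(1-2s_k)) * d^(L-1).
Tabulate the states by total A-exponent and number of loops L (A-exp: L × count):
  A^8: L=6 ×1
  A^6: L=5 ×8
  A^4: L=4 ×27, L=6 ×1
  A^2: L=3 ×48, L=5 ×8
  A^0: L=2 ×47, L=4 ×22, L=6 ×1
  A^-2: L=1 ×23, L=3 ×29, L=5 ×4
  A^-4: L=2 ×22, L=4 ×6
  A^-6: L=3 ×8
  A^-8: L=4 ×1
Each group contributes A^e * Σ count * d^(L-1):
Powers of d = -A^2 - A^-2: d^2 = A^4 + 2 + A^-4; d^3 = -A^6 - 3*A^2 - 3*A^-2 - A^-6; d^4 = A^8 + 4*A^4 + 6 + 4*A^-4 + A^-8; d^5 = -A^10 - 5*A^6 - 10*A^2 - 10*A^-2 - 5*A^-6 - A^-10.
  A^8 * (d^5) = -A^18 - 5*A^14 - 10*A^10 - 10*A^6 - 5*A^2 - A^-2
  A^6 * (8*d^4) = 8*A^14 + 32*A^10 + 48*A^6 + 32*A^2 + 8*A^-2
  A^4 * (27*d^3 + d^5) = -A^14 - 32*A^10 - 91*A^6 - 91*A^2 - 32*A^-2 - A^-6
  A^2 * (48*d^2 + 8*d^4) = 8*A^10 + 80*A^6 + 144*A^2 + 80*A^-2 + 8*A^-6
  A^0 * (47*d + 22*d^3 + d^5) = -A^10 - 27*A^6 - 123*A^2 - 123*A^-2 - 27*A^-6 - A^-10
  A^-2 * (23 + 29*d^2 + 4*d^4) = 4*A^6 + 45*A^2 + 105*A^-2 + 45*A^-6 + 4*A^-10
  A^-4 * (22*d + 6*d^3) = -6*A^2 - 40*A^-2 - 40*A^-6 - 6*A^-10
  A^-6 * (8*d^2) = 8*A^-2 + 16*A^-6 + 8*A^-10
  A^-8 * (d^3) = -A^-2 - 3*A^-6 - 3*A^-10 - A^-14
Summing the groups: <K> = -A^18 + 2*A^14 - 3*A^10 + 4*A^6 - 4*A^2 + 4*A^-2 - 2*A^-6 + 2*A^-10 - A^-14
Normalise by the writhe: (-A^3)^(-w) = (-A^3)^(2) = A^6, so f(A) = A^6 * <K> = -A^24 + 2*A^20 - 3*A^16 + 4*A^12 - 4*A^8 + 4*A^4 - 2 + 2*A^-4 - A^-8.
Substitute A = t^(-1/4), i.e. A^e → t^(-e/4): V(t) = -t^2 + 2*t - 2 + 4*t^-1 - 4*t^-2 + 4*t^-3 - 3*t^-4 + 2*t^-5 - t^-6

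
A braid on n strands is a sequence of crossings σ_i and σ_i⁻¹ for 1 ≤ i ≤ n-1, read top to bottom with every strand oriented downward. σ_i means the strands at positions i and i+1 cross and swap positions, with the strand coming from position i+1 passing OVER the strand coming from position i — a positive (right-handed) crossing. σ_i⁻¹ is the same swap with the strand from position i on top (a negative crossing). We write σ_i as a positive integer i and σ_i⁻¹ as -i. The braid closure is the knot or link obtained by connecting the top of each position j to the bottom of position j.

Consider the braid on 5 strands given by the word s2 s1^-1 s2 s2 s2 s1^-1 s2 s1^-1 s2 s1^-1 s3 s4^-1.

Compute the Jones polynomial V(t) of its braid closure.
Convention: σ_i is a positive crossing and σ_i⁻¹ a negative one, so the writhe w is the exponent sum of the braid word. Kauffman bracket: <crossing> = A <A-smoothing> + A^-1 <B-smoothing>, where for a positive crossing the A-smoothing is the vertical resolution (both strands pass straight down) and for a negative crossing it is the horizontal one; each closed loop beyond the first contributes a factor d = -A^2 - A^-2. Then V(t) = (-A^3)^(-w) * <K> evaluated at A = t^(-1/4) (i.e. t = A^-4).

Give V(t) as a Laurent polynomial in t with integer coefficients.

t^7 - 4*t^6 + 7*t^5 - 11*t^4 + 14*t^3 - 14*t^2 + 14*t - 10 + 7*t^-1 - 4*t^-2 + t^-3

Derivation:
The presented braid s2 s1^-1 s2 s2 s2 s1^-1 s2 s1^-1 s2 s1^-1 s3 s4^-1 on 5 strands reduces by inverse Markov moves (closure unchanged at each step):
  Destabilize: the word has the form β·s4^-1 where s4^-1 occurs only as the final letter (β ∈ B_4); drop it and the last strand → 4 strands.
  Destabilize: the word has the form β·s3 where s3 occurs only as the final letter (β ∈ B_3); drop it and the last strand → 3 strands.
Reduced to β = s2 s1^-1 s2 s2 s2 s1^-1 s2 s1^-1 s2 s1^-1 on 3 strands, 10 crossings.
Compute on β:
Braid: s2 s1^-1 s2 s2 s2 s1^-1 s2 s1^-1 s2 s1^-1 on 3 strands, 10 crossings.
Writhe w = (#positive) - (#negative) = 6 - 4 = 2.
State-sum expansion of <K>. There are 2^10 = 1024 states.
For each crossing: s=0 is the vertical smoothing, s=1 horizontal. Crossing k contributes A^(sign_k * (1 - 2*s_k)); loop factor d = -A^2 - A^-2.
Tabulate the states by total A-exponent and number of loops L (A-exp: L × count):
  A^10: L=5 ×1
  A^8: L=4 ×10
  A^6: L=3 ×42, L=5 ×3
  A^4: L=2 ×90, L=4 ×29, L=6 ×1
  A^2: L=1 ×87, L=3 ×110, L=5 ×13
  A^0: L=2 ×179, L=4 ×71, L=6 ×2
  A^-2: L=3 ×187, L=5 ×23
  A^-4: L=4 ×117, L=6 ×3
  A^-6: L=5 ×45
  A^-8: L=6 ×10
  A^-10: L=7 ×1
Each group contributes A^e * Σ count * d^(L-1):
Powers of d = -A^2 - A^-2: d^2 = A^4 + 2 + A^-4; d^3 = -A^6 - 3*A^2 - 3*A^-2 - A^-6; d^4 = A^8 + 4*A^4 + 6 + 4*A^-4 + A^-8; d^5 = -A^10 - 5*A^6 - 10*A^2 - 10*A^-2 - 5*A^-6 - A^-10; d^6 = A^12 + 6*A^8 + 15*A^4 + 20 + 15*A^-4 + 6*A^-8 + A^-12.
  A^10 * (d^4) = A^18 + 4*A^14 + 6*A^10 + 4*A^6 + A^2
  A^8 * (10*d^3) = -10*A^14 - 30*A^10 - 30*A^6 - 10*A^2
  A^6 * (42*d^2 + 3*d^4) = 3*A^14 + 54*A^10 + 102*A^6 + 54*A^2 + 3*A^-2
  A^4 * (90*d + 29*d^3 + d^5) = -A^14 - 34*A^10 - 187*A^6 - 187*A^2 - 34*A^-2 - A^-6
  A^2 * (87 + 110*d^2 + 13*d^4) = 13*A^10 + 162*A^6 + 385*A^2 + 162*A^-2 + 13*A^-6
  A^0 * (179*d + 71*d^3 + 2*d^5) = -2*A^10 - 81*A^6 - 412*A^2 - 412*A^-2 - 81*A^-6 - 2*A^-10
  A^-2 * (187*d^2 + 23*d^4) = 23*A^6 + 279*A^2 + 512*A^-2 + 279*A^-6 + 23*A^-10
  A^-4 * (117*d^3 + 3*d^5) = -3*A^6 - 132*A^2 - 381*A^-2 - 381*A^-6 - 132*A^-10 - 3*A^-14
  A^-6 * (45*d^4) = 45*A^2 + 180*A^-2 + 270*A^-6 + 180*A^-10 + 45*A^-14
  A^-8 * (10*d^5) = -10*A^2 - 50*A^-2 - 100*A^-6 - 100*A^-10 - 50*A^-14 - 10*A^-18
  A^-10 * (d^6) = A^2 + 6*A^-2 + 15*A^-6 + 20*A^-10 + 15*A^-14 + 6*A^-18 + A^-22
Summing the groups: <K> = A^18 - 4*A^14 + 7*A^10 - 10*A^6 + 14*A^2 - 14*A^-2 + 14*A^-6 - 11*A^-10 + 7*A^-14 - 4*A^-18 + A^-22
Normalise by the writhe: (-A^3)^(-w) = (-A^3)^(-2) = A^-6, so f(A) = A^-6 * <K> = A^12 - 4*A^8 + 7*A^4 - 10 + 14*A^-4 - 14*A^-8 + 14*A^-12 - 11*A^-16 + 7*A^-20 - 4*A^-24 + A^-28.
Substitute A = t^(-1/4), i.e. A^e → t^(-e/4): V(t) = t^7 - 4*t^6 + 7*t^5 - 11*t^4 + 14*t^3 - 14*t^2 + 14*t - 10 + 7*t^-1 - 4*t^-2 + t^-3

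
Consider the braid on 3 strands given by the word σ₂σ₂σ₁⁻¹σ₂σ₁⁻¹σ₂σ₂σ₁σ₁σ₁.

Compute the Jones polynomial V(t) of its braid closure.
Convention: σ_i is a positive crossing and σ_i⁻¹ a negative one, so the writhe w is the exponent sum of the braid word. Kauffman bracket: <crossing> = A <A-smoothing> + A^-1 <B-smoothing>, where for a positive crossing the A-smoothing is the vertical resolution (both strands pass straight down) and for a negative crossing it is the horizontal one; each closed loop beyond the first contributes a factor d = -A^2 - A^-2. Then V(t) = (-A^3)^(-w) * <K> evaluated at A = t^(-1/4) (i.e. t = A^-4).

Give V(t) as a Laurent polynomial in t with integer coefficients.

Braid: s2 s2 s1^-1 s2 s1^-1 s2 s2 s1 s1 s1 on 3 strands, 10 crossings.
Writhe w = (#positive) - (#negative) = 8 - 2 = 6.
State-sum expansion of <K>. There are 2^10 = 1024 states.
Smooth each crossing (0=||, 1=⌣⌢); contribution A^(Σ sign_k(1-2s_k)) * d^(L-1).
Tabulate the states by total A-exponent and number of loops L (A-exp: L × count):
  A^10: L=3 ×1
  A^8: L=2 ×7, L=4 ×3
  A^6: L=1 ×14, L=3 ×28, L=5 ×3
  A^4: L=2 ×88, L=4 ×31, L=6 ×1
  A^2: L=1 ×63, L=3 ×133, L=5 ×14
  A^0: L=2 ×159, L=4 ×91, L=6 ×2
  A^-2: L=3 ×180, L=5 ×30
  A^-4: L=4 ×116, L=6 ×4
  A^-6: L=5 ×45
  A^-8: L=6 ×10
  A^-10: L=7 ×1
Each group contributes A^e * Σ count * d^(L-1):
Powers of d = -A^2 - A^-2: d^2 = A^4 + 2 + A^-4; d^3 = -A^6 - 3*A^2 - 3*A^-2 - A^-6; d^4 = A^8 + 4*A^4 + 6 + 4*A^-4 + A^-8; d^5 = -A^10 - 5*A^6 - 10*A^2 - 10*A^-2 - 5*A^-6 - A^-10; d^6 = A^12 + 6*A^8 + 15*A^4 + 20 + 15*A^-4 + 6*A^-8 + A^-12.
  A^10 * (d^2) = A^14 + 2*A^10 + A^6
  A^8 * (7*d + 3*d^3) = -3*A^14 - 16*A^10 - 16*A^6 - 3*A^2
  A^6 * (14 + 28*d^2 + 3*d^4) = 3*A^14 + 40*A^10 + 88*A^6 + 40*A^2 + 3*A^-2
  A^4 * (88*d + 31*d^3 + d^5) = -A^14 - 36*A^10 - 191*A^6 - 191*A^2 - 36*A^-2 - A^-6
  A^2 * (63 + 133*d^2 + 14*d^4) = 14*A^10 + 189*A^6 + 413*A^2 + 189*A^-2 + 14*A^-6
  A^0 * (159*d + 91*d^3 + 2*d^5) = -2*A^10 - 101*A^6 - 452*A^2 - 452*A^-2 - 101*A^-6 - 2*A^-10
  A^-2 * (180*d^2 + 30*d^4) = 30*A^6 + 300*A^2 + 540*A^-2 + 300*A^-6 + 30*A^-10
  A^-4 * (116*d^3 + 4*d^5) = -4*A^6 - 136*A^2 - 388*A^-2 - 388*A^-6 - 136*A^-10 - 4*A^-14
  A^-6 * (45*d^4) = 45*A^2 + 180*A^-2 + 270*A^-6 + 180*A^-10 + 45*A^-14
  A^-8 * (10*d^5) = -10*A^2 - 50*A^-2 - 100*A^-6 - 100*A^-10 - 50*A^-14 - 10*A^-18
  A^-10 * (d^6) = A^2 + 6*A^-2 + 15*A^-6 + 20*A^-10 + 15*A^-14 + 6*A^-18 + A^-22
Summing the groups: <K> = 2*A^10 - 4*A^6 + 7*A^2 - 8*A^-2 + 9*A^-6 - 8*A^-10 + 6*A^-14 - 4*A^-18 + A^-22
Normalise by the writhe: (-A^3)^(-w) = (-A^3)^(-6) = A^-18, so f(A) = A^-18 * <K> = 2*A^-8 - 4*A^-12 + 7*A^-16 - 8*A^-20 + 9*A^-24 - 8*A^-28 + 6*A^-32 - 4*A^-36 + A^-40.
Substitute A = t^(-1/4), i.e. A^e → t^(-e/4): V(t) = t^10 - 4*t^9 + 6*t^8 - 8*t^7 + 9*t^6 - 8*t^5 + 7*t^4 - 4*t^3 + 2*t^2

Answer: t^10 - 4*t^9 + 6*t^8 - 8*t^7 + 9*t^6 - 8*t^5 + 7*t^4 - 4*t^3 + 2*t^2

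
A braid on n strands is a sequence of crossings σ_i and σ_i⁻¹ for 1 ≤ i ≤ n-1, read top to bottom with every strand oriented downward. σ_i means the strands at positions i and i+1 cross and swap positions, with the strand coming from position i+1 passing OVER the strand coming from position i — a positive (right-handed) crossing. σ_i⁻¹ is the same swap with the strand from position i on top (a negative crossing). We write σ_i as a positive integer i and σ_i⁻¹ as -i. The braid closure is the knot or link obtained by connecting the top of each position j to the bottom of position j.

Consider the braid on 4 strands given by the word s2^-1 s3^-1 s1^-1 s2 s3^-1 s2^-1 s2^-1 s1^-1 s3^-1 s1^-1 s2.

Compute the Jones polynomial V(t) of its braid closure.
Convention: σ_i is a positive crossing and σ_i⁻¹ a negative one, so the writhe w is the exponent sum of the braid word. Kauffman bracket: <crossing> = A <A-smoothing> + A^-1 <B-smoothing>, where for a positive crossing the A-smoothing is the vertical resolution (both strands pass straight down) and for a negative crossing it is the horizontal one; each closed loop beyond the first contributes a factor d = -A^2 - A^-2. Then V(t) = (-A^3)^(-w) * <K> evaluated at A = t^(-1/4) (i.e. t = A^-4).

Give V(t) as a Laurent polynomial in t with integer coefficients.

t^-2 - t^-3 + 3*t^-4 - 3*t^-5 + 4*t^-6 - 4*t^-7 + 2*t^-8 - 2*t^-9 + t^-10

Derivation:
The presented braid s2^-1 s3^-1 s1^-1 s2 s3^-1 s2^-1 s2^-1 s1^-1 s3^-1 s1^-1 s2 on 4 strands reduces by inverse Markov moves (closure unchanged at each step):
  Deconjugate: the word is γ·β·γ⁻¹ with γ = s2^-1 (prefix) and γ⁻¹ = s2 (suffix); strip both.
Reduced to β = s3^-1 s1^-1 s2 s3^-1 s2^-1 s2^-1 s1^-1 s3^-1 s1^-1 on 4 strands, 9 crossings.
Compute on β:
Braid: s3^-1 s1^-1 s2 s3^-1 s2^-1 s2^-1 s1^-1 s3^-1 s1^-1 on 4 strands, 9 crossings.
Writhe w = (#positive) - (#negative) = 1 - 8 = -7.
Computing the Kauffman bracket via state sum. There are 2^9 = 512 states.
For each crossing: s=0 is the vertical smoothing, s=1 horizontal. Crossing k contributes A^(sign_k * (1 - 2*s_k)); loop factor d = -A^2 - A^-2.
Tabulate the states by total A-exponent and number of loops L (A-exp: L × count):
  A^9: L=6 ×1
  A^7: L=5 ×9
  A^5: L=4 ×34, L=6 ×2
  A^3: L=3 ×67, L=5 ×17
  A^1: L=2 ×69, L=4 ×56, L=6 ×1
  A^-1: L=1 ×30, L=3 ×88, L=5 ×8
  A^-3: L=2 ×61, L=4 ×23
  A^-5: L=1 ×9, L=3 ×26, L=5 ×1
  A^-7: L=2 ×6, L=4 ×3
  A^-9: L=3 ×1
Each group contributes A^e * Σ count * d^(L-1):
Powers of d = -A^2 - A^-2: d^2 = A^4 + 2 + A^-4; d^3 = -A^6 - 3*A^2 - 3*A^-2 - A^-6; d^4 = A^8 + 4*A^4 + 6 + 4*A^-4 + A^-8; d^5 = -A^10 - 5*A^6 - 10*A^2 - 10*A^-2 - 5*A^-6 - A^-10.
  A^9 * (d^5) = -A^19 - 5*A^15 - 10*A^11 - 10*A^7 - 5*A^3 - A^-1
  A^7 * (9*d^4) = 9*A^15 + 36*A^11 + 54*A^7 + 36*A^3 + 9*A^-1
  A^5 * (34*d^3 + 2*d^5) = -2*A^15 - 44*A^11 - 122*A^7 - 122*A^3 - 44*A^-1 - 2*A^-5
  A^3 * (67*d^2 + 17*d^4) = 17*A^11 + 135*A^7 + 236*A^3 + 135*A^-1 + 17*A^-5
  A^1 * (69*d + 56*d^3 + d^5) = -A^11 - 61*A^7 - 247*A^3 - 247*A^-1 - 61*A^-5 - A^-9
  A^-1 * (30 + 88*d^2 + 8*d^4) = 8*A^7 + 120*A^3 + 254*A^-1 + 120*A^-5 + 8*A^-9
  A^-3 * (61*d + 23*d^3) = -23*A^3 - 130*A^-1 - 130*A^-5 - 23*A^-9
  A^-5 * (9 + 26*d^2 + d^4) = A^3 + 30*A^-1 + 67*A^-5 + 30*A^-9 + A^-13
  A^-7 * (6*d + 3*d^3) = -3*A^-1 - 15*A^-5 - 15*A^-9 - 3*A^-13
  A^-9 * (d^2) = A^-5 + 2*A^-9 + A^-13
Summing the groups: <K> = -A^19 + 2*A^15 - 2*A^11 + 4*A^7 - 4*A^3 + 3*A^-1 - 3*A^-5 + A^-9 - A^-13
Normalise by the writhe: (-A^3)^(-w) = (-A^3)^(7) = -A^21, so f(A) = -A^21 * <K> = A^40 - 2*A^36 + 2*A^32 - 4*A^28 + 4*A^24 - 3*A^20 + 3*A^16 - A^12 + A^8.
Substitute A = t^(-1/4), i.e. A^e → t^(-e/4): V(t) = t^-2 - t^-3 + 3*t^-4 - 3*t^-5 + 4*t^-6 - 4*t^-7 + 2*t^-8 - 2*t^-9 + t^-10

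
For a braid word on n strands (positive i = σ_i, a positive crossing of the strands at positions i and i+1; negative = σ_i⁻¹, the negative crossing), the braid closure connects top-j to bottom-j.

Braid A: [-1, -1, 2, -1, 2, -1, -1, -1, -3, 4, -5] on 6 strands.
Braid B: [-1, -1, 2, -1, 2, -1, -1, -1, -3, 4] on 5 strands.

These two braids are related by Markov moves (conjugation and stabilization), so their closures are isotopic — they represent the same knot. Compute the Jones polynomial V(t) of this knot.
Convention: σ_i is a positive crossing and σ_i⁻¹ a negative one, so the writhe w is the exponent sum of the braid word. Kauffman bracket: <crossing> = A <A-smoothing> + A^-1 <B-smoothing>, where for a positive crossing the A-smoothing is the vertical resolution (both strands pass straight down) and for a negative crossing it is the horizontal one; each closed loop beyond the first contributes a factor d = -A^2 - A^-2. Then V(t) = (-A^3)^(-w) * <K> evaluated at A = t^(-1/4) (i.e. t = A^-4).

1 - t^-1 + 2*t^-2 - 2*t^-3 + 3*t^-4 - 3*t^-5 + 2*t^-6 - 2*t^-7 + t^-8

Derivation:
Markov-equivalent braids have isotopic closures, hence identical knot invariants. Strip the Markov moves from each word to reach a common short braid β, then compute V(t) once on β.
Braid A: s1^-1 s1^-1 s2 s1^-1 s2 s1^-1 s1^-1 s1^-1 s3^-1 s4 s5^-1 on 6 strands reduces by inverse Markov moves (closure unchanged at each step):
  Destabilize: the word has the form β·s5^-1 where s5^-1 occurs only as the final letter (β ∈ B_5); drop it and the last strand → 5 strands.
  Destabilize: the word has the form β·s4 where s4 occurs only as the final letter (β ∈ B_4); drop it and the last strand → 4 strands.
  Destabilize: the word has the form β·s3^-1 where s3^-1 occurs only as the final letter (β ∈ B_3); drop it and the last strand → 3 strands.
Reduced to β = s1^-1 s1^-1 s2 s1^-1 s2 s1^-1 s1^-1 s1^-1 on 3 strands, 8 crossings.
Braid B: s1^-1 s1^-1 s2 s1^-1 s2 s1^-1 s1^-1 s1^-1 s3^-1 s4 on 5 strands reduces by inverse Markov moves (closure unchanged at each step):
  Destabilize: the word has the form β·s4 where s4 occurs only as the final letter (β ∈ B_4); drop it and the last strand → 4 strands.
  Destabilize: the word has the form β·s3^-1 where s3^-1 occurs only as the final letter (β ∈ B_3); drop it and the last strand → 3 strands.
Reduced to β = s1^-1 s1^-1 s2 s1^-1 s2 s1^-1 s1^-1 s1^-1 on 3 strands, 8 crossings.
Both give the same β = s1^-1 s1^-1 s2 s1^-1 s2 s1^-1 s1^-1 s1^-1 on 3 strands, so one state sum suffices:
Braid: s1^-1 s1^-1 s2 s1^-1 s2 s1^-1 s1^-1 s1^-1 on 3 strands, 8 crossings.
Writhe w = (#positive) - (#negative) = 2 - 6 = -4.
Computing the Kauffman bracket via state sum. There are 2^8 = 256 states.
Each crossing splits two ways (0=vertical, 1=horizontal). The state's weight is A^(#A-smoothings - #B-smoothings) * d^(loops - 1).
Tabulate the states by total A-exponent and number of loops L (A-exp: L × count):
  A^8: L=7 ×1
  A^6: L=6 ×8
  A^4: L=5 ×28
  A^2: L=4 ×55, L=6 ×1
  A^0: L=3 ×65, L=5 ×5
  A^-2: L=2 ×46, L=4 ×10
  A^-4: L=1 ×17, L=3 ×11
  A^-6: L=2 ×8
  A^-8: L=3 ×1
Each group contributes A^e * Σ count * d^(L-1):
Powers of d = -A^2 - A^-2: d^2 = A^4 + 2 + A^-4; d^3 = -A^6 - 3*A^2 - 3*A^-2 - A^-6; d^4 = A^8 + 4*A^4 + 6 + 4*A^-4 + A^-8; d^5 = -A^10 - 5*A^6 - 10*A^2 - 10*A^-2 - 5*A^-6 - A^-10; d^6 = A^12 + 6*A^8 + 15*A^4 + 20 + 15*A^-4 + 6*A^-8 + A^-12.
  A^8 * (d^6) = A^20 + 6*A^16 + 15*A^12 + 20*A^8 + 15*A^4 + 6 + A^-4
  A^6 * (8*d^5) = -8*A^16 - 40*A^12 - 80*A^8 - 80*A^4 - 40 - 8*A^-4
  A^4 * (28*d^4) = 28*A^12 + 112*A^8 + 168*A^4 + 112 + 28*A^-4
  A^2 * (55*d^3 + d^5) = -A^12 - 60*A^8 - 175*A^4 - 175 - 60*A^-4 - A^-8
  A^0 * (65*d^2 + 5*d^4) = 5*A^8 + 85*A^4 + 160 + 85*A^-4 + 5*A^-8
  A^-2 * (46*d + 10*d^3) = -10*A^4 - 76 - 76*A^-4 - 10*A^-8
  A^-4 * (17 + 11*d^2) = 11 + 39*A^-4 + 11*A^-8
  A^-6 * (8*d) = -8*A^-4 - 8*A^-8
  A^-8 * (d^2) = A^-4 + 2*A^-8 + A^-12
Summing the groups: <K> = A^20 - 2*A^16 + 2*A^12 - 3*A^8 + 3*A^4 - 2 + 2*A^-4 - A^-8 + A^-12
Normalise by the writhe: (-A^3)^(-w) = (-A^3)^(4) = A^12, so f(A) = A^12 * <K> = A^32 - 2*A^28 + 2*A^24 - 3*A^20 + 3*A^16 - 2*A^12 + 2*A^8 - A^4 + 1.
Substitute A = t^(-1/4), i.e. A^e → t^(-e/4): V(t) = 1 - t^-1 + 2*t^-2 - 2*t^-3 + 3*t^-4 - 3*t^-5 + 2*t^-6 - 2*t^-7 + t^-8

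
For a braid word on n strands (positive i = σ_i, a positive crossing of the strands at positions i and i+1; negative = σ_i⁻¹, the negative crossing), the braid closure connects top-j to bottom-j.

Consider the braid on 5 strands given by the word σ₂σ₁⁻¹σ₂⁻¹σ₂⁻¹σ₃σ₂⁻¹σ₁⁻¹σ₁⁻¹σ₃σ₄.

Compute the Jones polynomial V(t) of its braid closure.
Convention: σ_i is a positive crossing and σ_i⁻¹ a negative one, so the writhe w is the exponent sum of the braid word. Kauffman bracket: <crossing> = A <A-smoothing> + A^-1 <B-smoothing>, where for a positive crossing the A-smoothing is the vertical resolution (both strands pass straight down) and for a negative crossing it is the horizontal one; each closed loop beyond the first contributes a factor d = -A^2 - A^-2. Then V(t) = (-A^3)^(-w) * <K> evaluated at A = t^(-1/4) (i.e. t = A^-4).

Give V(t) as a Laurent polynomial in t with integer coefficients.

t - 2 + 4*t^-1 - 5*t^-2 + 6*t^-3 - 5*t^-4 + 4*t^-5 - 3*t^-6 + t^-7

Derivation:
The presented braid s2 s1^-1 s2^-1 s2^-1 s3 s2^-1 s1^-1 s1^-1 s3 s4 on 5 strands reduces by inverse Markov moves (closure unchanged at each step):
  Destabilize: the word has the form β·s4 where s4 occurs only as the final letter (β ∈ B_4); drop it and the last strand → 4 strands.
Reduced to β = s2 s1^-1 s2^-1 s2^-1 s3 s2^-1 s1^-1 s1^-1 s3 on 4 strands, 9 crossings.
Compute on β:
Braid: s2 s1^-1 s2^-1 s2^-1 s3 s2^-1 s1^-1 s1^-1 s3 on 4 strands, 9 crossings.
Writhe w = (#positive) - (#negative) = 3 - 6 = -3.
Enumerate smoothing states for the bracket polynomial. There are 2^9 = 512 states.
For each crossing: s=0 is the vertical smoothing, s=1 horizontal. Crossing k contributes A^(sign_k * (1 - 2*s_k)); loop factor d = -A^2 - A^-2.
Tabulate the states by total A-exponent and number of loops L (A-exp: L × count):
  A^9: L=6 ×1
  A^7: L=5 ×9
  A^5: L=4 ×35, L=6 ×1
  A^3: L=3 ×73, L=5 ×11
  A^1: L=2 ×82, L=4 ×43, L=6 ×1
  A^-1: L=1 ×40, L=3 ×79, L=5 ×7
  A^-3: L=2 ×63, L=4 ×21
  A^-5: L=1 ×9, L=3 ×26, L=5 ×1
  A^-7: L=2 ×6, L=4 ×3
  A^-9: L=3 ×1
Each group contributes A^e * Σ count * d^(L-1):
Powers of d = -A^2 - A^-2: d^2 = A^4 + 2 + A^-4; d^3 = -A^6 - 3*A^2 - 3*A^-2 - A^-6; d^4 = A^8 + 4*A^4 + 6 + 4*A^-4 + A^-8; d^5 = -A^10 - 5*A^6 - 10*A^2 - 10*A^-2 - 5*A^-6 - A^-10.
  A^9 * (d^5) = -A^19 - 5*A^15 - 10*A^11 - 10*A^7 - 5*A^3 - A^-1
  A^7 * (9*d^4) = 9*A^15 + 36*A^11 + 54*A^7 + 36*A^3 + 9*A^-1
  A^5 * (35*d^3 + d^5) = -A^15 - 40*A^11 - 115*A^7 - 115*A^3 - 40*A^-1 - A^-5
  A^3 * (73*d^2 + 11*d^4) = 11*A^11 + 117*A^7 + 212*A^3 + 117*A^-1 + 11*A^-5
  A^1 * (82*d + 43*d^3 + d^5) = -A^11 - 48*A^7 - 221*A^3 - 221*A^-1 - 48*A^-5 - A^-9
  A^-1 * (40 + 79*d^2 + 7*d^4) = 7*A^7 + 107*A^3 + 240*A^-1 + 107*A^-5 + 7*A^-9
  A^-3 * (63*d + 21*d^3) = -21*A^3 - 126*A^-1 - 126*A^-5 - 21*A^-9
  A^-5 * (9 + 26*d^2 + d^4) = A^3 + 30*A^-1 + 67*A^-5 + 30*A^-9 + A^-13
  A^-7 * (6*d + 3*d^3) = -3*A^-1 - 15*A^-5 - 15*A^-9 - 3*A^-13
  A^-9 * (d^2) = A^-5 + 2*A^-9 + A^-13
Summing the groups: <K> = -A^19 + 3*A^15 - 4*A^11 + 5*A^7 - 6*A^3 + 5*A^-1 - 4*A^-5 + 2*A^-9 - A^-13
Normalise by the writhe: (-A^3)^(-w) = (-A^3)^(3) = -A^9, so f(A) = -A^9 * <K> = A^28 - 3*A^24 + 4*A^20 - 5*A^16 + 6*A^12 - 5*A^8 + 4*A^4 - 2 + A^-4.
Substitute A = t^(-1/4), i.e. A^e → t^(-e/4): V(t) = t - 2 + 4*t^-1 - 5*t^-2 + 6*t^-3 - 5*t^-4 + 4*t^-5 - 3*t^-6 + t^-7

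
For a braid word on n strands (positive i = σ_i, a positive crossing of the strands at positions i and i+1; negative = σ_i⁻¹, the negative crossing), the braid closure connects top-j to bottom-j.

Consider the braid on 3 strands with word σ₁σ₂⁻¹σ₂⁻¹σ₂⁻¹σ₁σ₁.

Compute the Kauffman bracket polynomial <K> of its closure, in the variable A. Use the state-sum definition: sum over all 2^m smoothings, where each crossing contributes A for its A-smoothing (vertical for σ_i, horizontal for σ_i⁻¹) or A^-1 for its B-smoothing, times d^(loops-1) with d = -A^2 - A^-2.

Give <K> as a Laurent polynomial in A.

-A^12 + A^8 - A^4 + 3 - A^-4 + A^-8 - A^-12

Derivation:
Braid: s1 s2^-1 s2^-1 s2^-1 s1 s1 on 3 strands, 6 crossings.
Writhe w = (#positive) - (#negative) = 3 - 3 = 0.
Computing the Kauffman bracket via state sum. There are 2^6 = 64 states.
For each crossing: s=0 is the vertical smoothing, s=1 horizontal. Crossing k contributes A^(sign_k * (1 - 2*s_k)); loop factor d = -A^2 - A^-2.
Tabulate the states by total A-exponent and number of loops L (A-exp: L × count):
  A^6: L=4 ×1
  A^4: L=3 ×6
  A^2: L=2 ×12, L=4 ×3
  A^0: L=1 ×9, L=3 ×10, L=5 ×1
  A^-2: L=2 ×12, L=4 ×3
  A^-4: L=3 ×6
  A^-6: L=4 ×1
Each group contributes A^e * Σ count * d^(L-1):
Powers of d = -A^2 - A^-2: d^2 = A^4 + 2 + A^-4; d^3 = -A^6 - 3*A^2 - 3*A^-2 - A^-6; d^4 = A^8 + 4*A^4 + 6 + 4*A^-4 + A^-8.
  A^6 * (d^3) = -A^12 - 3*A^8 - 3*A^4 - 1
  A^4 * (6*d^2) = 6*A^8 + 12*A^4 + 6
  A^2 * (12*d + 3*d^3) = -3*A^8 - 21*A^4 - 21 - 3*A^-4
  A^0 * (9 + 10*d^2 + d^4) = A^8 + 14*A^4 + 35 + 14*A^-4 + A^-8
  A^-2 * (12*d + 3*d^3) = -3*A^4 - 21 - 21*A^-4 - 3*A^-8
  A^-4 * (6*d^2) = 6 + 12*A^-4 + 6*A^-8
  A^-6 * (d^3) = -1 - 3*A^-4 - 3*A^-8 - A^-12
Summing the groups: <K> = -A^12 + A^8 - A^4 + 3 - A^-4 + A^-8 - A^-12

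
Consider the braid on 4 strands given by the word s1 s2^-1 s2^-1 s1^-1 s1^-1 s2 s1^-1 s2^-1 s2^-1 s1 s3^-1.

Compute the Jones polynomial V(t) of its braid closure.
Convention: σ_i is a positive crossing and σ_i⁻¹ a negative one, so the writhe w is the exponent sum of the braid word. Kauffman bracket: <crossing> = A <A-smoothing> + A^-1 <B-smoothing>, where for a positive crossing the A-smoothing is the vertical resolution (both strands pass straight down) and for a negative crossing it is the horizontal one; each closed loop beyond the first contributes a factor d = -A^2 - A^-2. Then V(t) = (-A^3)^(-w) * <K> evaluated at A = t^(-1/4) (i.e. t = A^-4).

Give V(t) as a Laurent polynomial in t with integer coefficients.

-1 + 4*t^-1 - 5*t^-2 + 7*t^-3 - 7*t^-4 + 6*t^-5 - 5*t^-6 + 3*t^-7 - t^-8

Derivation:
The presented braid s1 s2^-1 s2^-1 s1^-1 s1^-1 s2 s1^-1 s2^-1 s2^-1 s1 s3^-1 on 4 strands reduces by inverse Markov moves (closure unchanged at each step):
  Destabilize: the word has the form β·s3^-1 where s3^-1 occurs only as the final letter (β ∈ B_3); drop it and the last strand → 3 strands.
Reduced to β = s1 s2^-1 s2^-1 s1^-1 s1^-1 s2 s1^-1 s2^-1 s2^-1 s1 on 3 strands, 10 crossings.
Compute on β:
Braid: s1 s2^-1 s2^-1 s1^-1 s1^-1 s2 s1^-1 s2^-1 s2^-1 s1 on 3 strands, 10 crossings.
Writhe w = (#positive) - (#negative) = 3 - 7 = -4.
Computing the Kauffman bracket via state sum. There are 2^10 = 1024 states.
Each crossing splits two ways (0=vertical, 1=horizontal). The state's weight is A^(#A-smoothings - #B-smoothings) * d^(loops - 1).
Tabulate the states by total A-exponent and number of loops L (A-exp: L × count):
  A^10: L=6 ×1
  A^8: L=5 ×10
  A^6: L=4 ×43, L=6 ×2
  A^4: L=3 ×98, L=5 ×22
  A^2: L=2 ×118, L=4 ×88, L=6 ×4
  A^0: L=1 ×60, L=3 ×162, L=5 ×30
  A^-2: L=2 ×128, L=4 ×79, L=6 ×3
  A^-4: L=1 ×23, L=3 ×84, L=5 ×13
  A^-6: L=2 ×27, L=4 ×18
  A^-8: L=1 ×2, L=3 ×8
  A^-10: L=2 ×1
Each group contributes A^e * Σ count * d^(L-1):
Powers of d = -A^2 - A^-2: d^2 = A^4 + 2 + A^-4; d^3 = -A^6 - 3*A^2 - 3*A^-2 - A^-6; d^4 = A^8 + 4*A^4 + 6 + 4*A^-4 + A^-8; d^5 = -A^10 - 5*A^6 - 10*A^2 - 10*A^-2 - 5*A^-6 - A^-10.
  A^10 * (d^5) = -A^20 - 5*A^16 - 10*A^12 - 10*A^8 - 5*A^4 - 1
  A^8 * (10*d^4) = 10*A^16 + 40*A^12 + 60*A^8 + 40*A^4 + 10
  A^6 * (43*d^3 + 2*d^5) = -2*A^16 - 53*A^12 - 149*A^8 - 149*A^4 - 53 - 2*A^-4
  A^4 * (98*d^2 + 22*d^4) = 22*A^12 + 186*A^8 + 328*A^4 + 186 + 22*A^-4
  A^2 * (118*d + 88*d^3 + 4*d^5) = -4*A^12 - 108*A^8 - 422*A^4 - 422 - 108*A^-4 - 4*A^-8
  A^0 * (60 + 162*d^2 + 30*d^4) = 30*A^8 + 282*A^4 + 564 + 282*A^-4 + 30*A^-8
  A^-2 * (128*d + 79*d^3 + 3*d^5) = -3*A^8 - 94*A^4 - 395 - 395*A^-4 - 94*A^-8 - 3*A^-12
  A^-4 * (23 + 84*d^2 + 13*d^4) = 13*A^4 + 136 + 269*A^-4 + 136*A^-8 + 13*A^-12
  A^-6 * (27*d + 18*d^3) = -18 - 81*A^-4 - 81*A^-8 - 18*A^-12
  A^-8 * (2 + 8*d^2) = 8*A^-4 + 18*A^-8 + 8*A^-12
  A^-10 * (d) = -A^-8 - A^-12
Summing the groups: <K> = -A^20 + 3*A^16 - 5*A^12 + 6*A^8 - 7*A^4 + 7 - 5*A^-4 + 4*A^-8 - A^-12
Normalise by the writhe: (-A^3)^(-w) = (-A^3)^(4) = A^12, so f(A) = A^12 * <K> = -A^32 + 3*A^28 - 5*A^24 + 6*A^20 - 7*A^16 + 7*A^12 - 5*A^8 + 4*A^4 - 1.
Substitute A = t^(-1/4), i.e. A^e → t^(-e/4): V(t) = -1 + 4*t^-1 - 5*t^-2 + 7*t^-3 - 7*t^-4 + 6*t^-5 - 5*t^-6 + 3*t^-7 - t^-8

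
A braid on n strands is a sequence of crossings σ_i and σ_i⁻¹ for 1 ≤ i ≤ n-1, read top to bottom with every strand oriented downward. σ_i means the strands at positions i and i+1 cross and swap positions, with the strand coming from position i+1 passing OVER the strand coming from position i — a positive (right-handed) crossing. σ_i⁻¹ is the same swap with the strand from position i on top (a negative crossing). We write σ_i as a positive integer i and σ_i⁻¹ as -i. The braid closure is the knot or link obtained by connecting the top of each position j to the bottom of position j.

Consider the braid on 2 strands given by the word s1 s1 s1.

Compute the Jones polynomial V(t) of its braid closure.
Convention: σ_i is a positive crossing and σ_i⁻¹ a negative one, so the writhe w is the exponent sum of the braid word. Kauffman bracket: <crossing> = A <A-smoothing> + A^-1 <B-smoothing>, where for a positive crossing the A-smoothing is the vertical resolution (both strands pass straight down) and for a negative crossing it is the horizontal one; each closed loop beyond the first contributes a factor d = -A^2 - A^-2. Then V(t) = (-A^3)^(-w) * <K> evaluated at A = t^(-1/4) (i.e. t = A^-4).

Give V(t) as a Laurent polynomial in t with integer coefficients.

Braid: s1 s1 s1 on 2 strands, 3 crossings.
Writhe w = (#positive) - (#negative) = 3 - 0 = 3.
Enumerate smoothing states for the bracket polynomial. There are 2^3 = 8 states.
For each crossing: s=0 is the vertical smoothing, s=1 horizontal. Crossing k contributes A^(sign_k * (1 - 2*s_k)); loop factor d = -A^2 - A^-2.
  state 000: A-exp=+3, loops=2, term = A^3 * d^1
  state 001: A-exp=+1, loops=1, term = A^1 * d^0
  state 010: A-exp=+1, loops=1, term = A^1 * d^0
  state 011: A-exp=-1, loops=2, term = A^-1 * d^1
  state 100: A-exp=+1, loops=1, term = A^1 * d^0
  state 101: A-exp=-1, loops=2, term = A^-1 * d^1
  state 110: A-exp=-1, loops=2, term = A^-1 * d^1
  state 111: A-exp=-3, loops=3, term = A^-3 * d^2
Collect the terms by A-exponent (count of states per loop number):
Powers of d = -A^2 - A^-2: d^2 = A^4 + 2 + A^-4.
  A^3 * (d) = -A^5 - A
  A^1 * (3) = 3*A
  A^-1 * (3*d) = -3*A - 3*A^-3
  A^-3 * (d^2) = A + 2*A^-3 + A^-7
Summing the groups: <K> = -A^5 - A^-3 + A^-7
Normalise by the writhe: (-A^3)^(-w) = (-A^3)^(-3) = -A^-9, so f(A) = -A^-9 * <K> = A^-4 + A^-12 - A^-16.
Substitute A = t^(-1/4), i.e. A^e → t^(-e/4): V(t) = -t^4 + t^3 + t

Answer: -t^4 + t^3 + t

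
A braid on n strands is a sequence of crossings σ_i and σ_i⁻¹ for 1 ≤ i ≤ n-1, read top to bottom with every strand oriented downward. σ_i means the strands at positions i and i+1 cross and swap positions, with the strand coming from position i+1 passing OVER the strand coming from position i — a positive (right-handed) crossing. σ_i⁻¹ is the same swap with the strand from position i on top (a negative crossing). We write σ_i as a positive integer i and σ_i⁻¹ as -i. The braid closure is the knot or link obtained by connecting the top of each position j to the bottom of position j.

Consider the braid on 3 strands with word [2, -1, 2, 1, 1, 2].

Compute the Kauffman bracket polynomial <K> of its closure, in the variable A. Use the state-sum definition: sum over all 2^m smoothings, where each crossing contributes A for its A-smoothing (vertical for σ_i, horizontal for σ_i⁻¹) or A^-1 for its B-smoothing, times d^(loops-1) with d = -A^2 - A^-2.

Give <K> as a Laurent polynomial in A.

A^8 - A^4 + 2 - A^-4 + A^-8 - A^-12

Derivation:
Braid: s2 s1^-1 s2 s1 s1 s2 on 3 strands, 6 crossings.
Writhe w = (#positive) - (#negative) = 5 - 1 = 4.
Computing the Kauffman bracket via state sum. There are 2^6 = 64 states.
Smooth each crossing (0=||, 1=⌣⌢); contribution A^(Σ sign_k(1-2s_k)) * d^(L-1).
Tabulate the states by total A-exponent and number of loops L (A-exp: L × count):
  A^6: L=2 ×1
  A^4: L=1 ×3, L=3 ×3
  A^2: L=2 ×14, L=4 ×1
  A^0: L=1 ×10, L=3 ×10
  A^-2: L=2 ×13, L=4 ×2
  A^-4: L=3 ×6
  A^-6: L=4 ×1
Each group contributes A^e * Σ count * d^(L-1):
Powers of d = -A^2 - A^-2: d^2 = A^4 + 2 + A^-4; d^3 = -A^6 - 3*A^2 - 3*A^-2 - A^-6.
  A^6 * (d) = -A^8 - A^4
  A^4 * (3 + 3*d^2) = 3*A^8 + 9*A^4 + 3
  A^2 * (14*d + d^3) = -A^8 - 17*A^4 - 17 - A^-4
  A^0 * (10 + 10*d^2) = 10*A^4 + 30 + 10*A^-4
  A^-2 * (13*d + 2*d^3) = -2*A^4 - 19 - 19*A^-4 - 2*A^-8
  A^-4 * (6*d^2) = 6 + 12*A^-4 + 6*A^-8
  A^-6 * (d^3) = -1 - 3*A^-4 - 3*A^-8 - A^-12
Summing the groups: <K> = A^8 - A^4 + 2 - A^-4 + A^-8 - A^-12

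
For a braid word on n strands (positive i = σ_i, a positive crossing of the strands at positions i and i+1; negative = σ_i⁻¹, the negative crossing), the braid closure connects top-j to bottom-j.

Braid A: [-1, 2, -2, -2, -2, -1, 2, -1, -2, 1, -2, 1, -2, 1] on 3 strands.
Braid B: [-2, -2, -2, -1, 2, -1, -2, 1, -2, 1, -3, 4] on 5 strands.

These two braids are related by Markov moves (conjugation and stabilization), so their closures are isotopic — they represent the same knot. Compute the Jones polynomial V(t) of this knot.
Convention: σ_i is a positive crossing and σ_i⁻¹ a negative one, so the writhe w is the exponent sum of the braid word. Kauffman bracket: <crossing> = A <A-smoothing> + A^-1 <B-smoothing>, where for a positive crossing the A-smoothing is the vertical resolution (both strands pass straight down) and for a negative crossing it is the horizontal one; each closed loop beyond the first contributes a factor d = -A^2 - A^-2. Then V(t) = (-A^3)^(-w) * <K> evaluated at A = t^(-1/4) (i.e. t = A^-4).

-1 + 3*t^-1 - 3*t^-2 + 5*t^-3 - 5*t^-4 + 4*t^-5 - 3*t^-6 + 2*t^-7 - t^-8

Derivation:
Markov-equivalent braids have isotopic closures, hence identical knot invariants. Strip the Markov moves from each word to reach a common short braid β, then compute V(t) once on β.
Braid A: s1^-1 s2 s2^-1 s2^-1 s2^-1 s1^-1 s2 s1^-1 s2^-1 s1 s2^-1 s1 s2^-1 s1 on 3 strands reduces by inverse Markov moves (closure unchanged at each step):
  Deconjugate: the word is γ·β·γ⁻¹ with γ = s1^-1 s2 (prefix) and γ⁻¹ = s2^-1 s1 (suffix); strip both.
Reduced to β = s2^-1 s2^-1 s2^-1 s1^-1 s2 s1^-1 s2^-1 s1 s2^-1 s1 on 3 strands, 10 crossings.
Braid B: s2^-1 s2^-1 s2^-1 s1^-1 s2 s1^-1 s2^-1 s1 s2^-1 s1 s3^-1 s4 on 5 strands reduces by inverse Markov moves (closure unchanged at each step):
  Destabilize: the word has the form β·s4 where s4 occurs only as the final letter (β ∈ B_4); drop it and the last strand → 4 strands.
  Destabilize: the word has the form β·s3^-1 where s3^-1 occurs only as the final letter (β ∈ B_3); drop it and the last strand → 3 strands.
Reduced to β = s2^-1 s2^-1 s2^-1 s1^-1 s2 s1^-1 s2^-1 s1 s2^-1 s1 on 3 strands, 10 crossings.
Both give the same β = s2^-1 s2^-1 s2^-1 s1^-1 s2 s1^-1 s2^-1 s1 s2^-1 s1 on 3 strands, so one state sum suffices:
Braid: s2^-1 s2^-1 s2^-1 s1^-1 s2 s1^-1 s2^-1 s1 s2^-1 s1 on 3 strands, 10 crossings.
Writhe w = (#positive) - (#negative) = 3 - 7 = -4.
State-sum expansion of <K>. There are 2^10 = 1024 states.
For each crossing: s=0 is the vertical smoothing, s=1 horizontal. Crossing k contributes A^(sign_k * (1 - 2*s_k)); loop factor d = -A^2 - A^-2.
Tabulate the states by total A-exponent and number of loops L (A-exp: L × count):
  A^10: L=6 ×1
  A^8: L=5 ×10
  A^6: L=4 ×41, L=6 ×4
  A^4: L=3 ×88, L=5 ×31, L=7 ×1
  A^2: L=2 ×102, L=4 ×99, L=6 ×9
  A^0: L=1 ×54, L=3 ×162, L=5 ×36
  A^-2: L=2 ×134, L=4 ×74, L=6 ×2
  A^-4: L=1 ×30, L=3 ×82, L=5 ×8
  A^-6: L=2 ×32, L=4 ×13
  A^-8: L=1 ×3, L=3 ×7
  A^-10: L=2 ×1
Each group contributes A^e * Σ count * d^(L-1):
Powers of d = -A^2 - A^-2: d^2 = A^4 + 2 + A^-4; d^3 = -A^6 - 3*A^2 - 3*A^-2 - A^-6; d^4 = A^8 + 4*A^4 + 6 + 4*A^-4 + A^-8; d^5 = -A^10 - 5*A^6 - 10*A^2 - 10*A^-2 - 5*A^-6 - A^-10; d^6 = A^12 + 6*A^8 + 15*A^4 + 20 + 15*A^-4 + 6*A^-8 + A^-12.
  A^10 * (d^5) = -A^20 - 5*A^16 - 10*A^12 - 10*A^8 - 5*A^4 - 1
  A^8 * (10*d^4) = 10*A^16 + 40*A^12 + 60*A^8 + 40*A^4 + 10
  A^6 * (41*d^3 + 4*d^5) = -4*A^16 - 61*A^12 - 163*A^8 - 163*A^4 - 61 - 4*A^-4
  A^4 * (88*d^2 + 31*d^4 + d^6) = A^16 + 37*A^12 + 227*A^8 + 382*A^4 + 227 + 37*A^-4 + A^-8
  A^2 * (102*d + 99*d^3 + 9*d^5) = -9*A^12 - 144*A^8 - 489*A^4 - 489 - 144*A^-4 - 9*A^-8
  A^0 * (54 + 162*d^2 + 36*d^4) = 36*A^8 + 306*A^4 + 594 + 306*A^-4 + 36*A^-8
  A^-2 * (134*d + 74*d^3 + 2*d^5) = -2*A^8 - 84*A^4 - 376 - 376*A^-4 - 84*A^-8 - 2*A^-12
  A^-4 * (30 + 82*d^2 + 8*d^4) = 8*A^4 + 114 + 242*A^-4 + 114*A^-8 + 8*A^-12
  A^-6 * (32*d + 13*d^3) = -13 - 71*A^-4 - 71*A^-8 - 13*A^-12
  A^-8 * (3 + 7*d^2) = 7*A^-4 + 17*A^-8 + 7*A^-12
  A^-10 * (d) = -A^-8 - A^-12
Summing the groups: <K> = -A^20 + 2*A^16 - 3*A^12 + 4*A^8 - 5*A^4 + 5 - 3*A^-4 + 3*A^-8 - A^-12
Normalise by the writhe: (-A^3)^(-w) = (-A^3)^(4) = A^12, so f(A) = A^12 * <K> = -A^32 + 2*A^28 - 3*A^24 + 4*A^20 - 5*A^16 + 5*A^12 - 3*A^8 + 3*A^4 - 1.
Substitute A = t^(-1/4), i.e. A^e → t^(-e/4): V(t) = -1 + 3*t^-1 - 3*t^-2 + 5*t^-3 - 5*t^-4 + 4*t^-5 - 3*t^-6 + 2*t^-7 - t^-8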